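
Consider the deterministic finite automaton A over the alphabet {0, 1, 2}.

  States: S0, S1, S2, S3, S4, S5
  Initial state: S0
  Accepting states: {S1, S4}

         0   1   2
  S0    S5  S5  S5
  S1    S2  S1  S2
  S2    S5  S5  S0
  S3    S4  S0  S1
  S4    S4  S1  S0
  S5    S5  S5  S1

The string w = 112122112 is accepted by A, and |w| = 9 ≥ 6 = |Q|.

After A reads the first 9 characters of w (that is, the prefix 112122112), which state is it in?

S1

State sequence: S0 -1-> S5 -1-> S5 -2-> S1 -1-> S1 -2-> S2 -2-> S0 -1-> S5 -1-> S5 -2-> S1

After reading 9 characters, A is in state S1.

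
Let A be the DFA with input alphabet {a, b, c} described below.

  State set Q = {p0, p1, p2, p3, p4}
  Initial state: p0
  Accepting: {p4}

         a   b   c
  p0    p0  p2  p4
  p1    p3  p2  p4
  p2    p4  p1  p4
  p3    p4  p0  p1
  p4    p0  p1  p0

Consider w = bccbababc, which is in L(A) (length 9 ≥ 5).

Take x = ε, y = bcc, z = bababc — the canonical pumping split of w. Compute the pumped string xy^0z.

xy⁰z = xz = ε·bababc = bababc.
Reading y = bcc takes A from p0 back to p0, so after x the machine is still in p0, and z then leads to the accepting state p4. Hence bababc ∈ L(A).

bababc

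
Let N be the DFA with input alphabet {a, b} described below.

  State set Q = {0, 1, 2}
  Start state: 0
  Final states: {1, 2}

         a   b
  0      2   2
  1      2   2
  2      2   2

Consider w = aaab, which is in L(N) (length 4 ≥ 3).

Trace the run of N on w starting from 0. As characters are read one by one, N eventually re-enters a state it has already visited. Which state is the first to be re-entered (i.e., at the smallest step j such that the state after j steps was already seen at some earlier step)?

State sequence: 0 -a-> 2 -a-> 2 -a-> 2 -b-> 2
First repeat at step 2: 2 was already visited.

The earliest repeat is at step j = 2: N is in 2, which it already visited at step i = 1.
The DFA has 3 states, so the proof of the pumping lemma guarantees a repeated state among the first 3+1 visited; the segment between the two visits is the pumpable y.

2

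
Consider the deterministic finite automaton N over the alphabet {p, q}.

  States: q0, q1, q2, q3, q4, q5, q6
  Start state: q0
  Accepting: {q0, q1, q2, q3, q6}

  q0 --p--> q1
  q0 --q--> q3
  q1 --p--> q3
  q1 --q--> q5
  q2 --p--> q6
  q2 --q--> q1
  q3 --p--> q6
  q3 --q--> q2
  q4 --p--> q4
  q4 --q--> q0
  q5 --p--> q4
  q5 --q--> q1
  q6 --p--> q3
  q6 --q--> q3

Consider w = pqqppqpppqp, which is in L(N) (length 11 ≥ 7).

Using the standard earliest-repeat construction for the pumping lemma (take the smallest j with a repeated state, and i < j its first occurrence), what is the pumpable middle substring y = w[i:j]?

qq

State sequence: q0 -p-> q1 -q-> q5 -q-> q1 -p-> q3 -p-> q6 -q-> q3 -p-> q6 -p-> q3 -p-> q6 -q-> q3 -p-> q6
First repeat at step 3: q1 was already visited.

So i = 1, j = 3, giving x = w[0:1] = p, y = w[1:3] = qq, z = w[3:11] = ppqpppqp.
Check: |xy| = 3 ≤ 7 and |y| = 2 ≥ 1. Reading y takes N from q1 back to q1, so every xyⁱz is accepted.
With |Q| = 7, pigeonhole forces a state repeat no later than step 7; the substring read between the first and second visits to that state can be pumped.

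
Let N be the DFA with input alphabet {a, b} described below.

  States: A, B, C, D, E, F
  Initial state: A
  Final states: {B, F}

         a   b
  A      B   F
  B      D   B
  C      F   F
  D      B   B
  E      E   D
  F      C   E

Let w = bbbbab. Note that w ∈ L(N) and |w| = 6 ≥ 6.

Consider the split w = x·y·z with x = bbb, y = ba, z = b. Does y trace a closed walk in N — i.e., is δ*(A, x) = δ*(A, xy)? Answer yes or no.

yes

State sequence: A -b-> F -b-> E -b-> D -b-> B -a-> D

After x (step 3): D. After xy (step 5): D.
They match, so y = ba drives N around a cycle from D back to itself; pumping y any number of times keeps N in D before reading z, and xyⁱz ∈ L(N) for every i ≥ 0.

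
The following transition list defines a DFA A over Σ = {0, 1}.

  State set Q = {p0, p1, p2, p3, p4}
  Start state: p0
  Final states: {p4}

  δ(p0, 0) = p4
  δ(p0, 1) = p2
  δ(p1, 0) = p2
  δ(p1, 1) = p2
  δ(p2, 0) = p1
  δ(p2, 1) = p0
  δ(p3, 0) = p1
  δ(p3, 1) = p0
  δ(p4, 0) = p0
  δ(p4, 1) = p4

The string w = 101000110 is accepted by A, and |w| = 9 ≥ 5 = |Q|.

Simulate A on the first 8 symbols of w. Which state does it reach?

p0

Run of A on the first 8 characters of w = 1 0 1 0 0 0 1 1:
  step 0: p0  (start)
  step 1: p2  (read 1: p0→p2)
  step 2: p1  (read 0: p2→p1)
  step 3: p2  (read 1: p1→p2)
  step 4: p1  (read 0: p2→p1)
  step 5: p2  (read 0: p1→p2)
  step 6: p1  (read 0: p2→p1)
  step 7: p2  (read 1: p1→p2)
  step 8: p0  (read 1: p2→p0)

After reading 8 characters, A is in state p0.
(This kind of state-tracing is the core of the pumping-lemma construction: with 5 states, pigeonhole forces a repeat within the first 5 steps.)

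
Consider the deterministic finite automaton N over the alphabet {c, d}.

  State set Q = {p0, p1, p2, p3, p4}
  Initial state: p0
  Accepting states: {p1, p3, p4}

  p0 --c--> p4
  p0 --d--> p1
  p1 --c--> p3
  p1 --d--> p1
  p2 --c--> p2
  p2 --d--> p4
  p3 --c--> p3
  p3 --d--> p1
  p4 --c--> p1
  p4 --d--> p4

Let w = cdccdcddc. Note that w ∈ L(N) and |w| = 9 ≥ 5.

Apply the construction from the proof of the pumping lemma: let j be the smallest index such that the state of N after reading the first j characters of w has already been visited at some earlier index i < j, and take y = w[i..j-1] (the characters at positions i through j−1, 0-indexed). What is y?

State sequence: p0 -c-> p4 -d-> p4 -c-> p1 -c-> p3 -d-> p1 -c-> p3 -d-> p1 -d-> p1 -c-> p3
First repeat at step 2: p4 was already visited.

So i = 1, j = 2, giving x = w[0:1] = c, y = w[1:2] = d, z = w[2:9] = ccdcddc.
Check: |xy| = 2 ≤ 5 and |y| = 1 ≥ 1. Reading y takes N from p4 back to p4, so every xyⁱz is accepted.
The DFA has 5 states, so the proof of the pumping lemma guarantees a repeated state among the first 5+1 visited; the segment between the two visits is the pumpable y.

d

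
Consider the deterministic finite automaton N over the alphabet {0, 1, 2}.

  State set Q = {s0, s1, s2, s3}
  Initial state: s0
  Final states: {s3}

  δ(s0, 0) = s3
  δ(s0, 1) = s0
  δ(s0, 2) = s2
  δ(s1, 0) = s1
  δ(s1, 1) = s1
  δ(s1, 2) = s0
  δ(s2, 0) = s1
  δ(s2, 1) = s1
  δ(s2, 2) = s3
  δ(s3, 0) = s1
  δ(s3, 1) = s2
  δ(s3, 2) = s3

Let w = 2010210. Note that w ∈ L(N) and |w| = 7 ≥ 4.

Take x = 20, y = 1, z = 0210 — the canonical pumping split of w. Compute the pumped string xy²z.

xy^2z = 20·1·1·0210 = 20110210.
Reading y = 1 takes N from s1 back to s1, so after x·y·y the machine is still in s1, and z then leads to the accepting state s3. Hence 20110210 ∈ L(N).

20110210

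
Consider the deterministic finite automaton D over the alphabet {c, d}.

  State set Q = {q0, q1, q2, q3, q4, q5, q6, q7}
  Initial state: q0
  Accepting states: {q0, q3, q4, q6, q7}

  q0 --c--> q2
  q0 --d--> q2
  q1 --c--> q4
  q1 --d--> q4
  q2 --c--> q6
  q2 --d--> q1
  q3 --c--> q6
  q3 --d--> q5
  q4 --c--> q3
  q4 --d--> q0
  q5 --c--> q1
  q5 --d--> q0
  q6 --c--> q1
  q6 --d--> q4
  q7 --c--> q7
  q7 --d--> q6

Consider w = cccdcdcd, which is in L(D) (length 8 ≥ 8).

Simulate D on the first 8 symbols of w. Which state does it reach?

q4

Run of D on the first 8 characters of w = c c c d c d c d:
  step 0: q0  (start)
  step 1: q2  (read c: q0→q2)
  step 2: q6  (read c: q2→q6)
  step 3: q1  (read c: q6→q1)
  step 4: q4  (read d: q1→q4)
  step 5: q3  (read c: q4→q3)
  step 6: q5  (read d: q3→q5)
  step 7: q1  (read c: q5→q1)
  step 8: q4  (read d: q1→q4)

After reading 8 characters, D is in state q4.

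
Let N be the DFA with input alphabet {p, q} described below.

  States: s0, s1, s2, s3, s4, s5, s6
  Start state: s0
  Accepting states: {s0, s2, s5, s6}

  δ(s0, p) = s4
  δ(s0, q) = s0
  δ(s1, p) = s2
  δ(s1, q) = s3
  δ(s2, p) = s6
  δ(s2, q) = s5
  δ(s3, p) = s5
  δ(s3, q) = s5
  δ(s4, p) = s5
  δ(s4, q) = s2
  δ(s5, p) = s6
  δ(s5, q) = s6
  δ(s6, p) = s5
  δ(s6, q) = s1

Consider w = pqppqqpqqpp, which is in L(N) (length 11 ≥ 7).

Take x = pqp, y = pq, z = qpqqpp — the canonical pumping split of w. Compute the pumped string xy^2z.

xy^2z = pqp·pq·pq·qpqqpp = pqppqpqqpqqpp.
Reading y = pq takes N from s6 back to s6, so after x·y·y the machine is still in s6, and z then leads to the accepting state s6. Hence pqppqpqqpqqpp ∈ L(N).

pqppqpqqpqqpp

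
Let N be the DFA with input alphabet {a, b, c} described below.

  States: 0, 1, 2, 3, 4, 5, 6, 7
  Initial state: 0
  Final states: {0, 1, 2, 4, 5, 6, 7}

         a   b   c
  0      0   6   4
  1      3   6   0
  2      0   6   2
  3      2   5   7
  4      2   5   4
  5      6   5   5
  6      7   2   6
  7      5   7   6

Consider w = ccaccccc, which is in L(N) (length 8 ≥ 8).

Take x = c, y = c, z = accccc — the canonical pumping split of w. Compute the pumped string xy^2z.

xy^2z = c·c·c·accccc = cccaccccc.
Reading y = c takes N from 4 back to 4, so after x·y·y the machine is still in 4, and z then leads to the accepting state 2. Hence cccaccccc ∈ L(N).

cccaccccc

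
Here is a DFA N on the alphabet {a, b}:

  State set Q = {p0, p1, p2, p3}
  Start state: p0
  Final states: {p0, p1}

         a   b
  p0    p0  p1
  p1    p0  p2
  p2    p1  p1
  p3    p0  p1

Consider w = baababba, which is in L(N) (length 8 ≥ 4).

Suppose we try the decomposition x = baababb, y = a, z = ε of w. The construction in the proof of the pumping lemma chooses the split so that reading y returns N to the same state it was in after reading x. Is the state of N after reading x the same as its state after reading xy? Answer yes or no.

Run of N on the first 8 characters of w = b a a b a b b a:
  step 0: p0  (start)
  step 1: p1  (read b: p0→p1)
  step 2: p0  (read a: p1→p0)
  step 3: p0  (read a: p0→p0)
  step 4: p1  (read b: p0→p1)
  step 5: p0  (read a: p1→p0)
  step 6: p1  (read b: p0→p1)
  step 7: p2  (read b: p1→p2)
  step 8: p1  (read a: p2→p1)

After x (step 7): p2. After xy (step 8): p1.
They differ (p2 ≠ p1), so y is not a cycle from the state after x; this split is not the one the pumping-lemma construction produces, and pumping y need not keep the string in L(N).

no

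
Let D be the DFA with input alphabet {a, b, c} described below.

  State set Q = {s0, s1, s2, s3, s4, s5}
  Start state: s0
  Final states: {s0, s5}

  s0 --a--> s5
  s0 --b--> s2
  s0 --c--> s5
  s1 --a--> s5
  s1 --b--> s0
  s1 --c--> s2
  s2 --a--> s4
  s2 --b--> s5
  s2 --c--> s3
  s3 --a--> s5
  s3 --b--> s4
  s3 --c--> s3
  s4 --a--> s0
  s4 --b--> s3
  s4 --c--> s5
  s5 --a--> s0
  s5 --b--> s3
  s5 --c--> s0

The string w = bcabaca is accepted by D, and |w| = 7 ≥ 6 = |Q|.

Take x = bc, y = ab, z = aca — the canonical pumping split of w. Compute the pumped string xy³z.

xy^3z = bc·ab·ab·ab·aca = bcabababaca.
Reading y = ab takes D from s3 back to s3, so after x·y·y·y the machine is still in s3, and z then leads to the accepting state s5. Hence bcabababaca ∈ L(D).

bcabababaca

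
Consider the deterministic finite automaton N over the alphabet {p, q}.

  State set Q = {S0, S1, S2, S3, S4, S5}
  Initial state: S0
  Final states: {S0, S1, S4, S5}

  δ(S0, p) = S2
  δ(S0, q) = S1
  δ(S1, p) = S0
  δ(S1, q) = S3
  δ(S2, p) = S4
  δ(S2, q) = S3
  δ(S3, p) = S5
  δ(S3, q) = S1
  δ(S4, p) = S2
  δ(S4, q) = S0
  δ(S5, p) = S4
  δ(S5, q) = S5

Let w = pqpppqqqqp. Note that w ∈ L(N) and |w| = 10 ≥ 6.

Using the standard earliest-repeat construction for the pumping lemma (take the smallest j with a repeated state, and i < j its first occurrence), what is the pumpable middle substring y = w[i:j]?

State sequence: S0 -p-> S2 -q-> S3 -p-> S5 -p-> S4 -p-> S2 -q-> S3 -q-> S1 -q-> S3 -q-> S1 -p-> S0
First repeat at step 5: S2 was already visited.

So i = 1, j = 5, giving x = w[0:1] = p, y = w[1:5] = qppp, z = w[5:10] = qqqqp.
Check: |xy| = 5 ≤ 6 and |y| = 4 ≥ 1. Reading y takes N from S2 back to S2, so every xyⁱz is accepted.
With |Q| = 6, pigeonhole forces a state repeat no later than step 6; the substring read between the first and second visits to that state can be pumped.

qppp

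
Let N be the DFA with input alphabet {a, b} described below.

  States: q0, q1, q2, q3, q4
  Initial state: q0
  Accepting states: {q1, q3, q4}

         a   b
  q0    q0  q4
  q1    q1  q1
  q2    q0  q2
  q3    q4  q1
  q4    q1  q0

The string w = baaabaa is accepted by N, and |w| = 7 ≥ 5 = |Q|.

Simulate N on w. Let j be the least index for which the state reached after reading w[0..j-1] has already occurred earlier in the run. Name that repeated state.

Run of N on w = b a a a b a a:
  step 0: q0  (start)
  step 1: q4  (read b: q0→q4)
  step 2: q1  (read a: q4→q1)
  step 3: q1  (read a: q1→q1)   ← first repeat (q1 seen earlier)
  step 4: q1  (read a: q1→q1)
  step 5: q1  (read b: q1→q1)
  step 6: q1  (read a: q1→q1)
  step 7: q1  (read a: q1→q1)

The earliest repeat is at step j = 3: N is in q1, which it already visited at step i = 2.

q1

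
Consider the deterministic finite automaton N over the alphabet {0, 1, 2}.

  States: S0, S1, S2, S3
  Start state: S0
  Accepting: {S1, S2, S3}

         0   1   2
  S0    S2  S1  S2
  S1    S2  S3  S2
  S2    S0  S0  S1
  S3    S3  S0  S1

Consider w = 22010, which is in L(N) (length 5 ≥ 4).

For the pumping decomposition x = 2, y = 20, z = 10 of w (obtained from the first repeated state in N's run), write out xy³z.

xy^3z = 2·20·20·20·10 = 220202010.
Reading y = 20 takes N from S2 back to S2, so after x·y·y·y the machine is still in S2, and z then leads to the accepting state S2. Hence 220202010 ∈ L(N).

220202010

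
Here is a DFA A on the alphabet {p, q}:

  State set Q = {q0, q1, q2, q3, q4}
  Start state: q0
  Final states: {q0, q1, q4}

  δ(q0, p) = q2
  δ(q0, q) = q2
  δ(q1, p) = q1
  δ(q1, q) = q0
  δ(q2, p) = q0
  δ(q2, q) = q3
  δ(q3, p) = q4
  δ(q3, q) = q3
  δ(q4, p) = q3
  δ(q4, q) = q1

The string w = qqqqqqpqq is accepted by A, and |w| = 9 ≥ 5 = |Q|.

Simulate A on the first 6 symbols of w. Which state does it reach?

Run of A on the first 6 characters of w = q q q q q q:
  step 0: q0  (start)
  step 1: q2  (read q: q0→q2)
  step 2: q3  (read q: q2→q3)
  step 3: q3  (read q: q3→q3)
  step 4: q3  (read q: q3→q3)
  step 5: q3  (read q: q3→q3)
  step 6: q3  (read q: q3→q3)

After reading 6 characters, A is in state q3.

q3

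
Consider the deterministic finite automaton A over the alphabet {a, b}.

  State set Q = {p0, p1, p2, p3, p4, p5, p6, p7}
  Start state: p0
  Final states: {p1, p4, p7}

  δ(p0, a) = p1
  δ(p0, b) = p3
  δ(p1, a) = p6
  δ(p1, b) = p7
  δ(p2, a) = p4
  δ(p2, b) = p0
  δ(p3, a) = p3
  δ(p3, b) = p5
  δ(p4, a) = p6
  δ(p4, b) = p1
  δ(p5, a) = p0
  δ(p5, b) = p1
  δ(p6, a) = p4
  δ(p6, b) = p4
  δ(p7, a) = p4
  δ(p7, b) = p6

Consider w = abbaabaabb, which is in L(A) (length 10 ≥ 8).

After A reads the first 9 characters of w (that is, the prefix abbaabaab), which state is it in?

p1

State sequence: p0 -a-> p1 -b-> p7 -b-> p6 -a-> p4 -a-> p6 -b-> p4 -a-> p6 -a-> p4 -b-> p1

After reading 9 characters, A is in state p1.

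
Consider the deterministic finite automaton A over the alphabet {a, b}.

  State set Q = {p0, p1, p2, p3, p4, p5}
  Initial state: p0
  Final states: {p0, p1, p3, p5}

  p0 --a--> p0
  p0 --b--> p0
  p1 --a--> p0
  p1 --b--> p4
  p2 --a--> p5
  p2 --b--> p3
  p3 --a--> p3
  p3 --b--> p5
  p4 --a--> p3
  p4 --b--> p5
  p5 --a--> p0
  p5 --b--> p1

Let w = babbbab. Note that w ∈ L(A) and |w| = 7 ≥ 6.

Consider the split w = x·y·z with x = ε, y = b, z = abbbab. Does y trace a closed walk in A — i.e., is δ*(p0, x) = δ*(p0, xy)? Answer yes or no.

yes

Run of A on the first 1 characters of w = b:
  step 0: p0  (start)
  step 1: p0  (read b: p0→p0)

After x (step 0): p0. After xy (step 1): p0.
They match, so y = b drives A around a cycle from p0 back to itself; pumping y any number of times keeps A in p0 before reading z, and xyⁱz ∈ L(A) for every i ≥ 0.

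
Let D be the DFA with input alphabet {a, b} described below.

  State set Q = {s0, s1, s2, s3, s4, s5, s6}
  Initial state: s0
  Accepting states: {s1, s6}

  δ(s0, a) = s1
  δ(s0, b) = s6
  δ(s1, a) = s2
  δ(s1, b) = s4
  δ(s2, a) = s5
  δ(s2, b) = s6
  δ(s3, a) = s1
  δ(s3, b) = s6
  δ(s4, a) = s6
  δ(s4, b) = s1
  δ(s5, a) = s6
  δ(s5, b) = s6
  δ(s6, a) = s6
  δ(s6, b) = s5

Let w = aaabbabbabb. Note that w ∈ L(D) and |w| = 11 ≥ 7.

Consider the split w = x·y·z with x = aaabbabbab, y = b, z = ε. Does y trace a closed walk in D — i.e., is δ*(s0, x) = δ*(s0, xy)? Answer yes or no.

no

State sequence: s0 -a-> s1 -a-> s2 -a-> s5 -b-> s6 -b-> s5 -a-> s6 -b-> s5 -b-> s6 -a-> s6 -b-> s5 -b-> s6

After x (step 10): s5. After xy (step 11): s6.
They differ (s5 ≠ s6), so y is not a cycle from the state after x; this split is not the one the pumping-lemma construction produces, and pumping y need not keep the string in L(D).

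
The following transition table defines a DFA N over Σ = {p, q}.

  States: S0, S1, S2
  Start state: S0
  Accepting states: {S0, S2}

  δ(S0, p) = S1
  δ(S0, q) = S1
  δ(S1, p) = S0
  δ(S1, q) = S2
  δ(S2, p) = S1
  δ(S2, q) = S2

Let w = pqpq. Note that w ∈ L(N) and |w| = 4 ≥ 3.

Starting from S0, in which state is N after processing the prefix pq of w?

State sequence: S0 -p-> S1 -q-> S2

After reading 2 characters, N is in state S2.
(This kind of state-tracing is the core of the pumping-lemma construction: with 3 states, pigeonhole forces a repeat within the first 3 steps.)

S2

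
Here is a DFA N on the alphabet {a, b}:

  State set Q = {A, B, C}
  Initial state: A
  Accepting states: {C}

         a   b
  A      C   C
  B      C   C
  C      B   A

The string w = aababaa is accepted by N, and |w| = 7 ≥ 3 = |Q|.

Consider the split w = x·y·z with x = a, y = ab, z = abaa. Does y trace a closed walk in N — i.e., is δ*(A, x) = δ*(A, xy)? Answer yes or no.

State sequence: A -a-> C -a-> B -b-> C

After x (step 1): C. After xy (step 3): C.
They match, so y = ab drives N around a cycle from C back to itself; pumping y any number of times keeps N in C before reading z, and xyⁱz ∈ L(N) for every i ≥ 0.

yes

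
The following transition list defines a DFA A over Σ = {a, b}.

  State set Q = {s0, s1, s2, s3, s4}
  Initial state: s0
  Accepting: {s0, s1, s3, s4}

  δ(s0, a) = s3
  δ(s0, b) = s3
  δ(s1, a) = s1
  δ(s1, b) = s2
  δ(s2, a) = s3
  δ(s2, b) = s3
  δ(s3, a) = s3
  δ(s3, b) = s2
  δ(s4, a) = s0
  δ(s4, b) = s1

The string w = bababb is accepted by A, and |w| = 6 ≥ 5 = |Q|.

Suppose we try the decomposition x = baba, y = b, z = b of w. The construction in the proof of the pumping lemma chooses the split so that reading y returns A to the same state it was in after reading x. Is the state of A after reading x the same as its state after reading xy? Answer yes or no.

State sequence: s0 -b-> s3 -a-> s3 -b-> s2 -a-> s3 -b-> s2

After x (step 4): s3. After xy (step 5): s2.
They differ (s3 ≠ s2), so y is not a cycle from the state after x; this split is not the one the pumping-lemma construction produces, and pumping y need not keep the string in L(A).

no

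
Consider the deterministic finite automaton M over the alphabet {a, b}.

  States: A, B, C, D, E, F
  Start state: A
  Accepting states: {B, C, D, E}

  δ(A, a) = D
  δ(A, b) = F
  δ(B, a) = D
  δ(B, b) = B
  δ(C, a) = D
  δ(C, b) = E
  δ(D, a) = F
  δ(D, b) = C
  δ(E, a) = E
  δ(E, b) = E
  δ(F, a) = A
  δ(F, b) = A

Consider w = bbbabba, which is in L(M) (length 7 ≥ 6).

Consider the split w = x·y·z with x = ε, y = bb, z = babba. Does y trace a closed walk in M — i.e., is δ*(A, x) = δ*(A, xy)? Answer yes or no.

yes

Run of M on the first 2 characters of w = b b:
  step 0: A  (start)
  step 1: F  (read b: A→F)
  step 2: A  (read b: F→A)

After x (step 0): A. After xy (step 2): A.
They match, so y = bb drives M around a cycle from A back to itself; pumping y any number of times keeps M in A before reading z, and xyⁱz ∈ L(M) for every i ≥ 0.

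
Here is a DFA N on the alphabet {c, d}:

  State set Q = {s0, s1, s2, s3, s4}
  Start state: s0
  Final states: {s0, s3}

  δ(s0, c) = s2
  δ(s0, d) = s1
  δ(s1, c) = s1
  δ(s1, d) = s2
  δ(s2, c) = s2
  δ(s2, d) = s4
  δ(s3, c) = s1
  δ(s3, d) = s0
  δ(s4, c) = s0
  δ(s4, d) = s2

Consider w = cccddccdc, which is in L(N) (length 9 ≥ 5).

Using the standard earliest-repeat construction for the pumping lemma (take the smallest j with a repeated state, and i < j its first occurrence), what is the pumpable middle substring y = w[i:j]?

Run of N on w = c c c d d c c d c:
  step 0: s0  (start)
  step 1: s2  (read c: s0→s2)
  step 2: s2  (read c: s2→s2)   ← first repeat (s2 seen earlier)
  step 3: s2  (read c: s2→s2)
  step 4: s4  (read d: s2→s4)
  step 5: s2  (read d: s4→s2)
  step 6: s2  (read c: s2→s2)
  step 7: s2  (read c: s2→s2)
  step 8: s4  (read d: s2→s4)
  step 9: s0  (read c: s4→s0)

So i = 1, j = 2, giving x = w[0:1] = c, y = w[1:2] = c, z = w[2:9] = cddccdc.
Check: |xy| = 2 ≤ 5 and |y| = 1 ≥ 1. Reading y takes N from s2 back to s2, so every xyⁱz is accepted.

c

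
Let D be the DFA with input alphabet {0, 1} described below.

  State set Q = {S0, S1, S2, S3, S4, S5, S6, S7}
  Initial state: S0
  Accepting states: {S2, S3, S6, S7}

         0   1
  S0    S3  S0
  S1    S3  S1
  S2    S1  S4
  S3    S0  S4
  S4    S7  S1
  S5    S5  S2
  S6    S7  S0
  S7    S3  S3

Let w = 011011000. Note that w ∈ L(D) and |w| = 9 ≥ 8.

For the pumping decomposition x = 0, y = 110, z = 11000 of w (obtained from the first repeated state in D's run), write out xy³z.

xy^3z = 0·110·110·110·11000 = 011011011011000.
Reading y = 110 takes D from S3 back to S3, so after x·y·y·y the machine is still in S3, and z then leads to the accepting state S3. Hence 011011011011000 ∈ L(D).

011011011011000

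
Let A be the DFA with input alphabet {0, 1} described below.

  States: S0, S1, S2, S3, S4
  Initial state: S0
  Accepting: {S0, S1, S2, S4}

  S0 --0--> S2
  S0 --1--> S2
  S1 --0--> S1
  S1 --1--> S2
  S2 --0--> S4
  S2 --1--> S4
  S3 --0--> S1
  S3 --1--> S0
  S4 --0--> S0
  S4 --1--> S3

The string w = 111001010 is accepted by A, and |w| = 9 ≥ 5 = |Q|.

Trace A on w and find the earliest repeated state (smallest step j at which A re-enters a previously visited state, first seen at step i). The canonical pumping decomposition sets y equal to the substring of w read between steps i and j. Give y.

State sequence: S0 -1-> S2 -1-> S4 -1-> S3 -0-> S1 -0-> S1 -1-> S2 -0-> S4 -1-> S3 -0-> S1
First repeat at step 5: S1 was already visited.

So i = 4, j = 5, giving x = w[0:4] = 1110, y = w[4:5] = 0, z = w[5:9] = 1010.
Check: |xy| = 5 ≤ 5 and |y| = 1 ≥ 1. Reading y takes A from S1 back to S1, so every xyⁱz is accepted.

0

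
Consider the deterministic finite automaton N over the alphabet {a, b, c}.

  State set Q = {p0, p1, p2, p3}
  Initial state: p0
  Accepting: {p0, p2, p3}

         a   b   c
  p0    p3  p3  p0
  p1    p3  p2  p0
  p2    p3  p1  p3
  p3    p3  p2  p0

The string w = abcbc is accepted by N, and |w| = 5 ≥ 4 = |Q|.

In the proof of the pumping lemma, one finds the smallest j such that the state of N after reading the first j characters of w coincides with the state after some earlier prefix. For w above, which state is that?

p3

State sequence: p0 -a-> p3 -b-> p2 -c-> p3 -b-> p2 -c-> p3
First repeat at step 3: p3 was already visited.

The earliest repeat is at step j = 3: N is in p3, which it already visited at step i = 1.
Since N has 4 states, any run of length ≥ 4 visits 4+1 states, so by pigeonhole some state repeats within the first 4 steps — that repeat gives the pumpable loop.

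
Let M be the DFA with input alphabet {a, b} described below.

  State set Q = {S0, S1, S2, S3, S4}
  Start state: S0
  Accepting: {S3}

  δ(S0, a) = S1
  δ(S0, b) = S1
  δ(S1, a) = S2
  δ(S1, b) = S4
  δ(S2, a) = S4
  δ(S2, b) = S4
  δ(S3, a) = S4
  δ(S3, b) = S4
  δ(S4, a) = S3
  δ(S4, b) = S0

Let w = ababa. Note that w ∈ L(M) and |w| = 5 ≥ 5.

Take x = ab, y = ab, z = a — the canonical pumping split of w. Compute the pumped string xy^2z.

xy^2z = ab·ab·ab·a = abababa.
Reading y = ab takes M from S4 back to S4, so after x·y·y the machine is still in S4, and z then leads to the accepting state S3. Hence abababa ∈ L(M).

abababa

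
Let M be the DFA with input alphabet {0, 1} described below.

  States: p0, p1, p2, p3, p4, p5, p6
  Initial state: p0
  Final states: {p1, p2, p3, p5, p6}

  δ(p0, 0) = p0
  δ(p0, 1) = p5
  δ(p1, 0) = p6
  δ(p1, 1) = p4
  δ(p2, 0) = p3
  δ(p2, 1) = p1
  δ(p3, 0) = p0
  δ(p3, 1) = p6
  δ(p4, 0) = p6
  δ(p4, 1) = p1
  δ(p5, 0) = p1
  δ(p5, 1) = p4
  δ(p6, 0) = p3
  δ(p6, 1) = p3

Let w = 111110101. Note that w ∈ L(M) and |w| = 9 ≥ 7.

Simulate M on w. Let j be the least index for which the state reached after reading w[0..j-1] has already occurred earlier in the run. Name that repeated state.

State sequence: p0 -1-> p5 -1-> p4 -1-> p1 -1-> p4 -1-> p1 -0-> p6 -1-> p3 -0-> p0 -1-> p5
First repeat at step 4: p4 was already visited.

The earliest repeat is at step j = 4: M is in p4, which it already visited at step i = 2.

p4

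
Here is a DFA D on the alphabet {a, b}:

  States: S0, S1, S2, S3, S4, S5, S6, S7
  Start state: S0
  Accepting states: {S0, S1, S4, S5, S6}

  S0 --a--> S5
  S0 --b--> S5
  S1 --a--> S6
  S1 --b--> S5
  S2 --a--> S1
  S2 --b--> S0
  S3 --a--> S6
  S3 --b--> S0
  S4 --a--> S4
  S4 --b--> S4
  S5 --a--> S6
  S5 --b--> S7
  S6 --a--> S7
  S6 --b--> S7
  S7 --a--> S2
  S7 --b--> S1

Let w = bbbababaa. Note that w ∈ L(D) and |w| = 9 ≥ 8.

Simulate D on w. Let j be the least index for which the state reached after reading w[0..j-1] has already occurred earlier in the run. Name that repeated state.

Run of D on w = b b b a b a b a a:
  step 0: S0  (start)
  step 1: S5  (read b: S0→S5)
  step 2: S7  (read b: S5→S7)
  step 3: S1  (read b: S7→S1)
  step 4: S6  (read a: S1→S6)
  step 5: S7  (read b: S6→S7)   ← first repeat (S7 seen earlier)
  step 6: S2  (read a: S7→S2)
  step 7: S0  (read b: S2→S0)
  step 8: S5  (read a: S0→S5)
  step 9: S6  (read a: S5→S6)

The earliest repeat is at step j = 5: D is in S7, which it already visited at step i = 2.
With |Q| = 8, pigeonhole forces a state repeat no later than step 8; the substring read between the first and second visits to that state can be pumped.

S7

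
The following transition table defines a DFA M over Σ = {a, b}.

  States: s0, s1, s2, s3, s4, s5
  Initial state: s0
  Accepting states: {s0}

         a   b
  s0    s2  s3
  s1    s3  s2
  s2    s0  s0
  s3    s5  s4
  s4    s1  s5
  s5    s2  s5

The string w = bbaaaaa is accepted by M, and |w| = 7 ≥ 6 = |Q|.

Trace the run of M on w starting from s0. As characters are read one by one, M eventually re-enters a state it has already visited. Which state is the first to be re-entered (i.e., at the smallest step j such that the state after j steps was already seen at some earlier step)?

s3

State sequence: s0 -b-> s3 -b-> s4 -a-> s1 -a-> s3 -a-> s5 -a-> s2 -a-> s0
First repeat at step 4: s3 was already visited.

The earliest repeat is at step j = 4: M is in s3, which it already visited at step i = 1.
With |Q| = 6, pigeonhole forces a state repeat no later than step 6; the substring read between the first and second visits to that state can be pumped.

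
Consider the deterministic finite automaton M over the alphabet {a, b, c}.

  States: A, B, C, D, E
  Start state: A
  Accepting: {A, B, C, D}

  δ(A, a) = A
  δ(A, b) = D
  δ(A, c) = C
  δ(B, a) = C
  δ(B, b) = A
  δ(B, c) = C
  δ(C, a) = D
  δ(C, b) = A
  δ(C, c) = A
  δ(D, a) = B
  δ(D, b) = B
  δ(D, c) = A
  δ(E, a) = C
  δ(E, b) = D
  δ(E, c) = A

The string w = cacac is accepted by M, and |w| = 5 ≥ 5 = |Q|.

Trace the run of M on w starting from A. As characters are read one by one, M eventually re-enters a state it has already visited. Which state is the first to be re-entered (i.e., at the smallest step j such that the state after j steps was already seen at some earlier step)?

State sequence: A -c-> C -a-> D -c-> A -a-> A -c-> C
First repeat at step 3: A was already visited.

The earliest repeat is at step j = 3: M is in A, which it already visited at step i = 0.
Pumping length from the standard proof: p = 5 (the number of states). The repeated state found above gives |xy| = j ≤ 5 and |y| = j − i ≥ 1.

A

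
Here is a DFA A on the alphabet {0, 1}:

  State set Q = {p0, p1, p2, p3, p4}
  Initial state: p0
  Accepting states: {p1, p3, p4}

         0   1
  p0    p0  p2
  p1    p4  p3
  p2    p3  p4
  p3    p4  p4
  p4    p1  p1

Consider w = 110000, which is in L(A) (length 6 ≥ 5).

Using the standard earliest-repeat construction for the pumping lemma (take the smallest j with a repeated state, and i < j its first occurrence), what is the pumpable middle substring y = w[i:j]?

State sequence: p0 -1-> p2 -1-> p4 -0-> p1 -0-> p4 -0-> p1 -0-> p4
First repeat at step 4: p4 was already visited.

So i = 2, j = 4, giving x = w[0:2] = 11, y = w[2:4] = 00, z = w[4:6] = 00.
Check: |xy| = 4 ≤ 5 and |y| = 2 ≥ 1. Reading y takes A from p4 back to p4, so every xyⁱz is accepted.
Pumping length from the standard proof: p = 5 (the number of states). The repeated state found above gives |xy| = j ≤ 5 and |y| = j − i ≥ 1.

00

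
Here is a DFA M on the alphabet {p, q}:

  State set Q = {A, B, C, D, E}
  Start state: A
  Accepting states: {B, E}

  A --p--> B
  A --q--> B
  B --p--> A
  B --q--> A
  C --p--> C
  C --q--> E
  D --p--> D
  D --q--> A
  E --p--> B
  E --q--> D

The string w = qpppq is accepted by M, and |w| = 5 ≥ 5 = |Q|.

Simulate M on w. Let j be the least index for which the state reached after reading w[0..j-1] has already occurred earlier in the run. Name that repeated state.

A

State sequence: A -q-> B -p-> A -p-> B -p-> A -q-> B
First repeat at step 2: A was already visited.

The earliest repeat is at step j = 2: M is in A, which it already visited at step i = 0.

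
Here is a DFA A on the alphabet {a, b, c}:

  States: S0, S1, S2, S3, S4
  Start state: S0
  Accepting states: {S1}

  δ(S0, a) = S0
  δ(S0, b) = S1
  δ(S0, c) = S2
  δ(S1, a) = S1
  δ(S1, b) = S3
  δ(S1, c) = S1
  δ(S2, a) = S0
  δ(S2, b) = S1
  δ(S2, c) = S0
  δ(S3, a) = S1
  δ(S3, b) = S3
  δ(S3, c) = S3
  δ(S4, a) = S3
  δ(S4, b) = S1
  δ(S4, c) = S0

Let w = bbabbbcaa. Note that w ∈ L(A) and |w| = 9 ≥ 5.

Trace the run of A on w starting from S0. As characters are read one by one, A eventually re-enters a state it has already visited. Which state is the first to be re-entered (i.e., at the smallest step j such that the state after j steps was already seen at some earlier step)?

State sequence: S0 -b-> S1 -b-> S3 -a-> S1 -b-> S3 -b-> S3 -b-> S3 -c-> S3 -a-> S1 -a-> S1
First repeat at step 3: S1 was already visited.

The earliest repeat is at step j = 3: A is in S1, which it already visited at step i = 1.

S1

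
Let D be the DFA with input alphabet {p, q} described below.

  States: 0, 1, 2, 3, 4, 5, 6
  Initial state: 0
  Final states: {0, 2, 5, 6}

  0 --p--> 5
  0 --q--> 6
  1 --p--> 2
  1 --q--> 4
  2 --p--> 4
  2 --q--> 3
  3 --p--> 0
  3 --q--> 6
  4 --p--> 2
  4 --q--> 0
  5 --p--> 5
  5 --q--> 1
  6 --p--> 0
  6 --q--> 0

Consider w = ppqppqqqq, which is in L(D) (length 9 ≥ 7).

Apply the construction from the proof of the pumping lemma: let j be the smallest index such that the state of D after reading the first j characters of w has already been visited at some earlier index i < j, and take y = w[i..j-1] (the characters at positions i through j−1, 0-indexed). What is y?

Run of D on w = p p q p p q q q q:
  step 0: 0  (start)
  step 1: 5  (read p: 0→5)
  step 2: 5  (read p: 5→5)   ← first repeat (5 seen earlier)
  step 3: 1  (read q: 5→1)
  step 4: 2  (read p: 1→2)
  step 5: 4  (read p: 2→4)
  step 6: 0  (read q: 4→0)
  step 7: 6  (read q: 0→6)
  step 8: 0  (read q: 6→0)
  step 9: 6  (read q: 0→6)

So i = 1, j = 2, giving x = w[0:1] = p, y = w[1:2] = p, z = w[2:9] = qppqqqq.
Check: |xy| = 2 ≤ 7 and |y| = 1 ≥ 1. Reading y takes D from 5 back to 5, so every xyⁱz is accepted.

p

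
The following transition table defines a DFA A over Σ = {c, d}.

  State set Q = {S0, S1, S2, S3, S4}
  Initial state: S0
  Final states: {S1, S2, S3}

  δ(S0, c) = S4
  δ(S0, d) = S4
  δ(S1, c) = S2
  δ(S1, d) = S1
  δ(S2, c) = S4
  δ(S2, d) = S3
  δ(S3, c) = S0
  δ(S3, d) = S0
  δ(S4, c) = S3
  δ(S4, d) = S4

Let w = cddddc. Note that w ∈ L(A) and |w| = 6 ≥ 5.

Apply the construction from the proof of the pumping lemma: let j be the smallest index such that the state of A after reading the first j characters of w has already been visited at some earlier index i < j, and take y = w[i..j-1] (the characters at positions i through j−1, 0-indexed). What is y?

Run of A on w = c d d d d c:
  step 0: S0  (start)
  step 1: S4  (read c: S0→S4)
  step 2: S4  (read d: S4→S4)   ← first repeat (S4 seen earlier)
  step 3: S4  (read d: S4→S4)
  step 4: S4  (read d: S4→S4)
  step 5: S4  (read d: S4→S4)
  step 6: S3  (read c: S4→S3)

So i = 1, j = 2, giving x = w[0:1] = c, y = w[1:2] = d, z = w[2:6] = dddc.
Check: |xy| = 2 ≤ 5 and |y| = 1 ≥ 1. Reading y takes A from S4 back to S4, so every xyⁱz is accepted.
Pumping length from the standard proof: p = 5 (the number of states). The repeated state found above gives |xy| = j ≤ 5 and |y| = j − i ≥ 1.

d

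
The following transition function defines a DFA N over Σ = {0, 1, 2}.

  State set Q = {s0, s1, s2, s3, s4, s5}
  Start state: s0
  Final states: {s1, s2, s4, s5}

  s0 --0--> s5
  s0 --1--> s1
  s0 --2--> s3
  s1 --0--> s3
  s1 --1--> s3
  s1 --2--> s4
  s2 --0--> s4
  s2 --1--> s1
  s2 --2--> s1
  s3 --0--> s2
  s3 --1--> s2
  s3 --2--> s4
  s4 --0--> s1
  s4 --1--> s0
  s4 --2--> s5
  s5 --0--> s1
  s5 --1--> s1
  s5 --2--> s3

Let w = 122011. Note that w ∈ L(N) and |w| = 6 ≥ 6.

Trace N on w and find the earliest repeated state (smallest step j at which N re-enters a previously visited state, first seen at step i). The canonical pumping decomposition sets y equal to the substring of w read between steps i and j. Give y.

220

Run of N on w = 1 2 2 0 1 1:
  step 0: s0  (start)
  step 1: s1  (read 1: s0→s1)
  step 2: s4  (read 2: s1→s4)
  step 3: s5  (read 2: s4→s5)
  step 4: s1  (read 0: s5→s1)   ← first repeat (s1 seen earlier)
  step 5: s3  (read 1: s1→s3)
  step 6: s2  (read 1: s3→s2)

So i = 1, j = 4, giving x = w[0:1] = 1, y = w[1:4] = 220, z = w[4:6] = 11.
Check: |xy| = 4 ≤ 6 and |y| = 3 ≥ 1. Reading y takes N from s1 back to s1, so every xyⁱz is accepted.
Since N has 6 states, any run of length ≥ 6 visits 6+1 states, so by pigeonhole some state repeats within the first 6 steps — that repeat gives the pumpable loop.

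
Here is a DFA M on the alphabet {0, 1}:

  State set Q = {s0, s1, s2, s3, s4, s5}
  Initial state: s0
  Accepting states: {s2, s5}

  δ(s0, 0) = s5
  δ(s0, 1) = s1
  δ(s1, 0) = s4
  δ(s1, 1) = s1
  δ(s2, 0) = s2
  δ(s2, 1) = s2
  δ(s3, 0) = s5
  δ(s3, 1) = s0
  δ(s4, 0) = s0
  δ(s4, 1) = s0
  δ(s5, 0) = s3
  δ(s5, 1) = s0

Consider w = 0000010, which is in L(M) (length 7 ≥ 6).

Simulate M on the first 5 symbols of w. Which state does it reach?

s5

State sequence: s0 -0-> s5 -0-> s3 -0-> s5 -0-> s3 -0-> s5

After reading 5 characters, M is in state s5.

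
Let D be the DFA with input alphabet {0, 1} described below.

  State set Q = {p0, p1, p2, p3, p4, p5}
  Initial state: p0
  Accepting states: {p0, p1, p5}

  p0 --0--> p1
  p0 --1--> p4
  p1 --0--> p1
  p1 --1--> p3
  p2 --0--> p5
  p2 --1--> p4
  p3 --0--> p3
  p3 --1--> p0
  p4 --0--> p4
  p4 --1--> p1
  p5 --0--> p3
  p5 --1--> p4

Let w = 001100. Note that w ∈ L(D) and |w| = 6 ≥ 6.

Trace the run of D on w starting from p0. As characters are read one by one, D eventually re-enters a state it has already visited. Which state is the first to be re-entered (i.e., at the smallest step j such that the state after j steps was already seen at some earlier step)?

p1

Run of D on w = 0 0 1 1 0 0:
  step 0: p0  (start)
  step 1: p1  (read 0: p0→p1)
  step 2: p1  (read 0: p1→p1)   ← first repeat (p1 seen earlier)
  step 3: p3  (read 1: p1→p3)
  step 4: p0  (read 1: p3→p0)
  step 5: p1  (read 0: p0→p1)
  step 6: p1  (read 0: p1→p1)

The earliest repeat is at step j = 2: D is in p1, which it already visited at step i = 1.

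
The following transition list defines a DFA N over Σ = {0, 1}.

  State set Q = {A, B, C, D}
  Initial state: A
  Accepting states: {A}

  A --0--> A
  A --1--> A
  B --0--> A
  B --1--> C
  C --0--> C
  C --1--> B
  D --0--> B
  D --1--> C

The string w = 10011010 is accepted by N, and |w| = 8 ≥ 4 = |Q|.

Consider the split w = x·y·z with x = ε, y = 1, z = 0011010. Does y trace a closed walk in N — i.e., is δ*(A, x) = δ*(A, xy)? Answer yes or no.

yes

Run of N on the first 1 characters of w = 1:
  step 0: A  (start)
  step 1: A  (read 1: A→A)

After x (step 0): A. After xy (step 1): A.
They match, so y = 1 drives N around a cycle from A back to itself; pumping y any number of times keeps N in A before reading z, and xyⁱz ∈ L(N) for every i ≥ 0.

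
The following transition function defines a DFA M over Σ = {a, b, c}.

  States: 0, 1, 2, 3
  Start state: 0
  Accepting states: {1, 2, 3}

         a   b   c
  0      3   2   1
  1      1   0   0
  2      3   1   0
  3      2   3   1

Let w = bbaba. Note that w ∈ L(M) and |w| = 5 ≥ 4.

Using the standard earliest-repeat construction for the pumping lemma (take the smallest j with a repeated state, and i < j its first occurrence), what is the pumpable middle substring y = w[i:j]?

Run of M on w = b b a b a:
  step 0: 0  (start)
  step 1: 2  (read b: 0→2)
  step 2: 1  (read b: 2→1)
  step 3: 1  (read a: 1→1)   ← first repeat (1 seen earlier)
  step 4: 0  (read b: 1→0)
  step 5: 3  (read a: 0→3)

So i = 2, j = 3, giving x = w[0:2] = bb, y = w[2:3] = a, z = w[3:5] = ba.
Check: |xy| = 3 ≤ 4 and |y| = 1 ≥ 1. Reading y takes M from 1 back to 1, so every xyⁱz is accepted.
The DFA has 4 states, so the proof of the pumping lemma guarantees a repeated state among the first 4+1 visited; the segment between the two visits is the pumpable y.

a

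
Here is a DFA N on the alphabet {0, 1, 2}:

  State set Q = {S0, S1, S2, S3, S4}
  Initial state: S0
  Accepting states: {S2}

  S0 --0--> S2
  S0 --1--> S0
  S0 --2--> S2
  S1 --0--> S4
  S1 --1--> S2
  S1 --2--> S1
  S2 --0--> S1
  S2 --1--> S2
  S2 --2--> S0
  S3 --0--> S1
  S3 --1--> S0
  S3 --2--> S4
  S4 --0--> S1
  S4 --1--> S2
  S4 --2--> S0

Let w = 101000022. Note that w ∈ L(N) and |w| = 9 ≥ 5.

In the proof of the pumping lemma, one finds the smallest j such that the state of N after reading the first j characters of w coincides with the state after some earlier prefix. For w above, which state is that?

Run of N on w = 1 0 1 0 0 0 0 2 2:
  step 0: S0  (start)
  step 1: S0  (read 1: S0→S0)   ← first repeat (S0 seen earlier)
  step 2: S2  (read 0: S0→S2)
  step 3: S2  (read 1: S2→S2)
  step 4: S1  (read 0: S2→S1)
  step 5: S4  (read 0: S1→S4)
  step 6: S1  (read 0: S4→S1)
  step 7: S4  (read 0: S1→S4)
  step 8: S0  (read 2: S4→S0)
  step 9: S2  (read 2: S0→S2)

The earliest repeat is at step j = 1: N is in S0, which it already visited at step i = 0.
With |Q| = 5, pigeonhole forces a state repeat no later than step 5; the substring read between the first and second visits to that state can be pumped.

S0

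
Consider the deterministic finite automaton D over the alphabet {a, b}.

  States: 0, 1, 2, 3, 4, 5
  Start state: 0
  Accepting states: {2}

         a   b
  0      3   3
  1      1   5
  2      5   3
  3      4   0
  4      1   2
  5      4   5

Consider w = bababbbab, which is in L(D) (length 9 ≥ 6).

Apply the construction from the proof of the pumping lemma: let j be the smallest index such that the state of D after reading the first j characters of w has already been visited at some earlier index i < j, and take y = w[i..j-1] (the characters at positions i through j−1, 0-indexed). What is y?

b

Run of D on w = b a b a b b b a b:
  step 0: 0  (start)
  step 1: 3  (read b: 0→3)
  step 2: 4  (read a: 3→4)
  step 3: 2  (read b: 4→2)
  step 4: 5  (read a: 2→5)
  step 5: 5  (read b: 5→5)   ← first repeat (5 seen earlier)
  step 6: 5  (read b: 5→5)
  step 7: 5  (read b: 5→5)
  step 8: 4  (read a: 5→4)
  step 9: 2  (read b: 4→2)

So i = 4, j = 5, giving x = w[0:4] = baba, y = w[4:5] = b, z = w[5:9] = bbab.
Check: |xy| = 5 ≤ 6 and |y| = 1 ≥ 1. Reading y takes D from 5 back to 5, so every xyⁱz is accepted.
With |Q| = 6, pigeonhole forces a state repeat no later than step 6; the substring read between the first and second visits to that state can be pumped.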